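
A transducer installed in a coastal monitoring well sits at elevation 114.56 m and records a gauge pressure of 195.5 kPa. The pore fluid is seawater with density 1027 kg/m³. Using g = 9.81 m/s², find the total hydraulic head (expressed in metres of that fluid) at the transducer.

h ≈ 133.96 m

ψ = P/(ρg) = 195.5×1000 / (1027 × 9.81) = 19.40 m.
h = z + ψ = 114.56 + 19.40 = 133.96 m.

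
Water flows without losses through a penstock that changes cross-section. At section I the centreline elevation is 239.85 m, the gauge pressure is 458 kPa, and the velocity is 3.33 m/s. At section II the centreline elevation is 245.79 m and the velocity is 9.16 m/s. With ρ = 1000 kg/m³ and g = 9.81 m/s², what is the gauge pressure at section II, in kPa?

Pressure head at I: ψ₁ = P₁/(ρg) = 458×1000 / (1000 × 9.81) = 46.69 m.
Velocity heads: v₁²/2g = 3.33²/19.62 = 0.565 m; v₂²/2g = 9.16²/19.62 = 4.277 m.
Total head H = z₁ + ψ₁ + v₁²/2g = 239.85 + 46.69 + 0.565 = 287.10 m.
ψ₂ = H − z₂ − v₂²/2g = 287.10 − 245.79 − 4.277 = 37.03 m.
P₂ = ρgψ₂ = 1000 × 9.81 × 37.03 ≈ 363 kPa.

P₂ ≈ 363 kPa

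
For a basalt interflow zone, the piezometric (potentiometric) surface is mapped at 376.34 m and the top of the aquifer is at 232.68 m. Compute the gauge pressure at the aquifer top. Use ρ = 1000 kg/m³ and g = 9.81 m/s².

P ≈ 1410 kPa

Pressure head at the aquifer top: ψ = h − z = 376.34 − 232.68 = 143.66 m.
P = ρgψ = 1000 × 9.81 × 143.66 = 1409305 Pa ≈ 1410 kPa.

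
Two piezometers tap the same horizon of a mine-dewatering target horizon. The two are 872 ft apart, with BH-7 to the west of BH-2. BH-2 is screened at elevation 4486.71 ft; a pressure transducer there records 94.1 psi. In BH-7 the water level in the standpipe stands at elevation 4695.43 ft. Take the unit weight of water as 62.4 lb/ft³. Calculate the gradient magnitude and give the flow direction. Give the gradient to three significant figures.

Pressure head at BH-2: ψ = 144·P/γ = 144 × 94.1 / 62.4 = 217.15 ft.
Total head at BH-2: h = z + ψ = 4486.71 + 217.15 = 4703.86 ft.
Total head at BH-7: h = 4695.43 ft (water level in the piezometer is the total head).
Head difference: h(BH-2) − h(BH-7) = 4703.86 − 4695.43 = 8.43 ft.
Hydraulic gradient: i = |Δh| / L = 8.43 / 872 = 0.00967.
Flow is from higher to lower head: from BH-2 toward BH-7, i.e. toward the west.

i ≈ 0.00967; groundwater flows toward the west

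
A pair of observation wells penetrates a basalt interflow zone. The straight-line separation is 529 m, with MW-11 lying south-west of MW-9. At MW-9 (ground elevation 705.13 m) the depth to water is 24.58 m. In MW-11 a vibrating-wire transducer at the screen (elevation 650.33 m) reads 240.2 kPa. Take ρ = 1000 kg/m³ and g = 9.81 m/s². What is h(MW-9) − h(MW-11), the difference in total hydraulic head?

Total head at MW-9: h = 705.13 − 24.58 = 680.55 m.
Pressure head at MW-11: ψ = P/(ρg) = 240.2×1000 / (1000 × 9.81) = 24.49 m.
Total head at MW-11: h = z + ψ = 650.33 + 24.49 = 674.82 m.
Head difference: h(MW-9) − h(MW-11) = 680.55 − 674.82 = 5.73 m.

Δh ≈ 5.73 m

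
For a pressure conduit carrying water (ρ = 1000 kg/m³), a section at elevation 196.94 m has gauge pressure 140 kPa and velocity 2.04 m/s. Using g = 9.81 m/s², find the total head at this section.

h ≈ 211.42 m

Pressure head ψ = P/(ρg) = 140×1000 / (1000 × 9.81) = 14.27 m.
Velocity head = v²/(2g) = 2.04² / (2 × 9.81) = 0.212 m.
h = z + ψ + v²/(2g) = 196.94 + 14.27 + 0.212 = 211.42 m.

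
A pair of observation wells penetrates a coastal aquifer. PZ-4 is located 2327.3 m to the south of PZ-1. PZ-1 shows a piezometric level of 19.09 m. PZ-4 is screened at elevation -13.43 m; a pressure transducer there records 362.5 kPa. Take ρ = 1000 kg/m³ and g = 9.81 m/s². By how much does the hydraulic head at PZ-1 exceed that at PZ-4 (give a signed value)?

Δh ≈ -4.43 m

Total head at PZ-1: h = 19.09 m (water level in the piezometer is the total head).
Pressure head at PZ-4: ψ = P/(ρg) = 362.5×1000 / (1000 × 9.81) = 36.95 m.
Total head at PZ-4: h = z + ψ = -13.43 + 36.95 = 23.52 m.
Head difference: h(PZ-1) − h(PZ-4) = 19.09 − 23.52 = -4.43 m.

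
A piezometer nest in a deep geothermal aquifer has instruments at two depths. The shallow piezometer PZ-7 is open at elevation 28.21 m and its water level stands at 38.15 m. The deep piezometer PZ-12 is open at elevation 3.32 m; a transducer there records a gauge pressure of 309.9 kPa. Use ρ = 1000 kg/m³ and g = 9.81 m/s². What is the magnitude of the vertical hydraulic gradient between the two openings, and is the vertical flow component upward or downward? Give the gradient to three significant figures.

|i_v| ≈ 0.130; vertical flow is downward

Total head at PZ-7: h = 38.15 m (water level in the standpipe).
Pressure head at PZ-12: ψ = P/(ρg) = 309.9×1000 / (1000 × 9.81) = 31.59 m.
Total head at PZ-12: h = z + ψ = 3.32 + 31.59 = 34.91 m.
Δh = h(PZ-7) − h(PZ-12) = 38.15 − 34.91 = 3.24 m.
Vertical separation Δz = 28.21 − 3.32 = 24.89 m.
|i_v| = |Δh| / Δz = 3.24 / 24.89 = 0.130.
Head is higher in the shallow piezometer, so vertical flow is downward (recharge condition).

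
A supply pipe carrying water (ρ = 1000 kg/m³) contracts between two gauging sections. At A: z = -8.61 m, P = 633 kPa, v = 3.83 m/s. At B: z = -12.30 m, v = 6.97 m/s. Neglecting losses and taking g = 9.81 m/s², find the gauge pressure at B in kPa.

P₂ ≈ 652 kPa

Pressure head at A: ψ₁ = P₁/(ρg) = 633×1000 / (1000 × 9.81) = 64.53 m.
Velocity heads: v₁²/2g = 3.83²/19.62 = 0.748 m; v₂²/2g = 6.97²/19.62 = 2.476 m.
Total head H = z₁ + ψ₁ + v₁²/2g = -8.61 + 64.53 + 0.748 = 56.67 m.
ψ₂ = H − z₂ − v₂²/2g = 56.67 − (-12.30) − 2.476 = 66.49 m.
P₂ = ρgψ₂ = 1000 × 9.81 × 66.49 ≈ 652 kPa.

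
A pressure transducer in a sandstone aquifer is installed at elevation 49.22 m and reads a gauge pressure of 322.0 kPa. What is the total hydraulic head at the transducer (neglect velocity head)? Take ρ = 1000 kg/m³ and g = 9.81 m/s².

h ≈ 82.04 m

ψ = P/(ρg) = 322.0×1000 / (1000 × 9.81) = 32.82 m.
h = z + ψ = 49.22 + 32.82 = 82.04 m.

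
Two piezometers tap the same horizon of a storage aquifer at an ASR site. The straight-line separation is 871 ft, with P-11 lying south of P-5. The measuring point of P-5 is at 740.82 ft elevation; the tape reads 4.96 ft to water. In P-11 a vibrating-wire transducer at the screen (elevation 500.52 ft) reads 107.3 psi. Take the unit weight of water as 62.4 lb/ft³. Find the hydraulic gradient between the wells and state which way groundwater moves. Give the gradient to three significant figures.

i ≈ 0.0141; groundwater flows toward the north

Total head at P-5: h = 740.82 − 4.96 = 735.86 ft.
Pressure head at P-11: ψ = 144·P/γ = 144 × 107.3 / 62.4 = 247.62 ft.
Total head at P-11: h = z + ψ = 500.52 + 247.62 = 748.14 ft.
Head difference: h(P-5) − h(P-11) = 735.86 − 748.14 = -12.28 ft.
Hydraulic gradient: i = |Δh| / L = 12.28 / 871 = 0.0141.
Flow is from higher to lower head: from P-11 toward P-5, i.e. toward the north.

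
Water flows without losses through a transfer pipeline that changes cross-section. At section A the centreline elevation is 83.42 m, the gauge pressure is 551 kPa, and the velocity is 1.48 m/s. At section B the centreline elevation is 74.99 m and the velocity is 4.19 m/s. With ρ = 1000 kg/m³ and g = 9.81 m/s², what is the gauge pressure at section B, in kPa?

Pressure head at A: ψ₁ = P₁/(ρg) = 551×1000 / (1000 × 9.81) = 56.17 m.
Velocity heads: v₁²/2g = 1.48²/19.62 = 0.112 m; v₂²/2g = 4.19²/19.62 = 0.895 m.
Total head H = z₁ + ψ₁ + v₁²/2g = 83.42 + 56.17 + 0.112 = 139.70 m.
ψ₂ = H − z₂ − v₂²/2g = 139.70 − 74.99 − 0.895 = 63.81 m.
P₂ = ρgψ₂ = 1000 × 9.81 × 63.81 ≈ 626 kPa.

P₂ ≈ 626 kPa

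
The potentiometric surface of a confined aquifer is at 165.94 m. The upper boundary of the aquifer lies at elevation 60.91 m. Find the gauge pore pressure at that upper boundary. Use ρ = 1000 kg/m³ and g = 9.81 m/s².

P ≈ 1030 kPa

Pressure head at the aquifer top: ψ = h − z = 165.94 − 60.91 = 105.03 m.
P = ρgψ = 1000 × 9.81 × 105.03 = 1030344 Pa ≈ 1030 kPa.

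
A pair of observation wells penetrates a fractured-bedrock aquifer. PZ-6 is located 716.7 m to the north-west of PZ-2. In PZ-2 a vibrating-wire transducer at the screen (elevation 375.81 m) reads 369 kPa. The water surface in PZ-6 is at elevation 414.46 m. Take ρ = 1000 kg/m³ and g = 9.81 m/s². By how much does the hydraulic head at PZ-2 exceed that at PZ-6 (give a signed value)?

Δh ≈ -1.04 m

Pressure head at PZ-2: ψ = P/(ρg) = 369×1000 / (1000 × 9.81) = 37.61 m.
Total head at PZ-2: h = z + ψ = 375.81 + 37.61 = 413.42 m.
Total head at PZ-6: h = 414.46 m (water level in the piezometer is the total head).
Head difference: h(PZ-2) − h(PZ-6) = 413.42 − 414.46 = -1.04 m.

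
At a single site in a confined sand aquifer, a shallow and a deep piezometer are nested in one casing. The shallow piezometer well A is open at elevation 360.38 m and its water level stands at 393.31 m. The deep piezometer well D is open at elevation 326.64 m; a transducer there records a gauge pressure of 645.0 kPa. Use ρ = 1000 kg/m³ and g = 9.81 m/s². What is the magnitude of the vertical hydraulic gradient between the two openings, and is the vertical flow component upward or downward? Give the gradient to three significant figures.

|i_v| ≈ 0.0273; vertical flow is downward

Total head at well A: h = 393.31 m (water level in the standpipe).
Pressure head at well D: ψ = P/(ρg) = 645.0×1000 / (1000 × 9.81) = 65.75 m.
Total head at well D: h = z + ψ = 326.64 + 65.75 = 392.39 m.
Δh = h(well A) − h(well D) = 393.31 − 392.39 = 0.92 m.
Vertical separation Δz = 360.38 − 326.64 = 33.74 m.
|i_v| = |Δh| / Δz = 0.92 / 33.74 = 0.0273.
Head is higher in the shallow piezometer, so vertical flow is downward (recharge condition).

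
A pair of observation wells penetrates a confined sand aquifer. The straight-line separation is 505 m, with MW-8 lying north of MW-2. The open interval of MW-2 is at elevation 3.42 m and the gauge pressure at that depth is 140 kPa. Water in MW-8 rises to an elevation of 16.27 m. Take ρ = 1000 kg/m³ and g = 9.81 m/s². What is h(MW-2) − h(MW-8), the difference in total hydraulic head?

Δh ≈ 1.42 m

Pressure head at MW-2: ψ = P/(ρg) = 140×1000 / (1000 × 9.81) = 14.27 m.
Total head at MW-2: h = z + ψ = 3.42 + 14.27 = 17.69 m.
Total head at MW-8: h = 16.27 m (water level in the piezometer is the total head).
Head difference: h(MW-2) − h(MW-8) = 17.69 − 16.27 = 1.42 m.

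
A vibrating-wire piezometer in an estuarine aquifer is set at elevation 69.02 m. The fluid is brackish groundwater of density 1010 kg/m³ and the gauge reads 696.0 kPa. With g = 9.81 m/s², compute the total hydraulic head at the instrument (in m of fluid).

h ≈ 139.27 m

ψ = P/(ρg) = 696.0×1000 / (1010 × 9.81) = 70.25 m.
h = z + ψ = 69.02 + 70.25 = 139.27 m.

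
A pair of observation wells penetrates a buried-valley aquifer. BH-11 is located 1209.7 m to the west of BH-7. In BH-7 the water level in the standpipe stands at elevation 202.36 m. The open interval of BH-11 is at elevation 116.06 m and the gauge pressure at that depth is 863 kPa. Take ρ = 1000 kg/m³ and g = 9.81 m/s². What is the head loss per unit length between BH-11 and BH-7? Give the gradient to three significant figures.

Total head at BH-7: h = 202.36 m (water level in the piezometer is the total head).
Pressure head at BH-11: ψ = P/(ρg) = 863×1000 / (1000 × 9.81) = 87.97 m.
Total head at BH-11: h = z + ψ = 116.06 + 87.97 = 204.03 m.
Head difference: h(BH-7) − h(BH-11) = 202.36 − 204.03 = -1.67 m.
Hydraulic gradient: i = |Δh| / L = 1.67 / 1209.7 = 0.00138.

i ≈ 0.00138 m/m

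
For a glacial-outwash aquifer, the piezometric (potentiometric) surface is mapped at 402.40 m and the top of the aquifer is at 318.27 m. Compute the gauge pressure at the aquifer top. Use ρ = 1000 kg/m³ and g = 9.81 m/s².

P ≈ 825 kPa

Pressure head at the aquifer top: ψ = h − z = 402.40 − 318.27 = 84.13 m.
P = ρgψ = 1000 × 9.81 × 84.13 = 825315 Pa ≈ 825 kPa.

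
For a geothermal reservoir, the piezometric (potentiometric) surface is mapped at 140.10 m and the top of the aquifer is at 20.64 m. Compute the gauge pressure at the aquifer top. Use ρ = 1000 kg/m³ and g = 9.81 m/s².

Pressure head at the aquifer top: ψ = h − z = 140.10 − 20.64 = 119.46 m.
P = ρgψ = 1000 × 9.81 × 119.46 = 1171903 Pa ≈ 1170 kPa.

P ≈ 1170 kPa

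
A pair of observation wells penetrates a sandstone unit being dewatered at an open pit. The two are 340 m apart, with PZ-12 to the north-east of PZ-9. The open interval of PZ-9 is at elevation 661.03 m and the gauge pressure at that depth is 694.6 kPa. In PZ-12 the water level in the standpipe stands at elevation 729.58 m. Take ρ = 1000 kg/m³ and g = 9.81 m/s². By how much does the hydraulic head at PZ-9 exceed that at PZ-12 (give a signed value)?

Pressure head at PZ-9: ψ = P/(ρg) = 694.6×1000 / (1000 × 9.81) = 70.81 m.
Total head at PZ-9: h = z + ψ = 661.03 + 70.81 = 731.84 m.
Total head at PZ-12: h = 729.58 m (water level in the piezometer is the total head).
Head difference: h(PZ-9) − h(PZ-12) = 731.84 − 729.58 = 2.26 m.

Δh ≈ 2.26 m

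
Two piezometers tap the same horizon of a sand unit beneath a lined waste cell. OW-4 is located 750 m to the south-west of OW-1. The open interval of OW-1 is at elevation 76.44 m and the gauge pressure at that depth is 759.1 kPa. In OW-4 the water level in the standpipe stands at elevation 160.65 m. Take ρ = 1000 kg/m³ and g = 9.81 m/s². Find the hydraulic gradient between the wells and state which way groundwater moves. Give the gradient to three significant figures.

i ≈ 0.00911; groundwater flows toward the north-east

Pressure head at OW-1: ψ = P/(ρg) = 759.1×1000 / (1000 × 9.81) = 77.38 m.
Total head at OW-1: h = z + ψ = 76.44 + 77.38 = 153.82 m.
Total head at OW-4: h = 160.65 m (water level in the piezometer is the total head).
Head difference: h(OW-1) − h(OW-4) = 153.82 − 160.65 = -6.83 m.
Hydraulic gradient: i = |Δh| / L = 6.83 / 750 = 0.00911.
Flow is from higher to lower head: from OW-4 toward OW-1, i.e. toward the north-east.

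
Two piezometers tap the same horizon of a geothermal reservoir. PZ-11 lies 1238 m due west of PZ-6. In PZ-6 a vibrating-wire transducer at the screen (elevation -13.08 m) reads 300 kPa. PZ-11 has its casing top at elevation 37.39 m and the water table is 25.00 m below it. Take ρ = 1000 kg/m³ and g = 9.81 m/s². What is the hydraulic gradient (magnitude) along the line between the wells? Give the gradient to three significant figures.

Pressure head at PZ-6: ψ = P/(ρg) = 300×1000 / (1000 × 9.81) = 30.58 m.
Total head at PZ-6: h = z + ψ = -13.08 + 30.58 = 17.50 m.
Total head at PZ-11: h = 37.39 − 25.00 = 12.39 m.
Head difference: h(PZ-6) − h(PZ-11) = 17.50 − 12.39 = 5.11 m.
Hydraulic gradient: i = |Δh| / L = 5.11 / 1238 = 0.00413.

i ≈ 0.00413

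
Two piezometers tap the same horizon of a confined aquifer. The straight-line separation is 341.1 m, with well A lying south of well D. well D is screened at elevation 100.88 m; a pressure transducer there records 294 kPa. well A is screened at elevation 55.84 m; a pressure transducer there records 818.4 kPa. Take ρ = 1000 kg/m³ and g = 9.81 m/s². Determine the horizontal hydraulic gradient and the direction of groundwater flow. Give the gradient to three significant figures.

Pressure head at well D: ψ = P/(ρg) = 294×1000 / (1000 × 9.81) = 29.97 m.
Total head at well D: h = z + ψ = 100.88 + 29.97 = 130.85 m.
Pressure head at well A: ψ = P/(ρg) = 818.4×1000 / (1000 × 9.81) = 83.43 m.
Total head at well A: h = z + ψ = 55.84 + 83.43 = 139.27 m.
Head difference: h(well D) − h(well A) = 130.85 − 139.27 = -8.42 m.
Hydraulic gradient: i = |Δh| / L = 8.42 / 341.1 = 0.0247.
Flow is from higher to lower head: from well A toward well D, i.e. toward the north.

i ≈ 0.0247; groundwater flows toward the north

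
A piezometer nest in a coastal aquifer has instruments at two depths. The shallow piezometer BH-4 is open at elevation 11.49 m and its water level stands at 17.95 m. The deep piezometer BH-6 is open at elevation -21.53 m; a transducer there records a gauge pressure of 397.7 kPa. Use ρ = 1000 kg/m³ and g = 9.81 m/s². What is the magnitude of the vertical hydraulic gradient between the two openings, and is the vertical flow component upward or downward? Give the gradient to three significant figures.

|i_v| ≈ 0.0321; vertical flow is upward

Total head at BH-4: h = 17.95 m (water level in the standpipe).
Pressure head at BH-6: ψ = P/(ρg) = 397.7×1000 / (1000 × 9.81) = 40.54 m.
Total head at BH-6: h = z + ψ = -21.53 + 40.54 = 19.01 m.
Δh = h(BH-4) − h(BH-6) = 17.95 − 19.01 = -1.06 m.
Vertical separation Δz = 11.49 − (-21.53) = 33.02 m.
|i_v| = |Δh| / Δz = 1.06 / 33.02 = 0.0321.
Head is higher in the deep piezometer, so vertical flow is upward (discharge condition).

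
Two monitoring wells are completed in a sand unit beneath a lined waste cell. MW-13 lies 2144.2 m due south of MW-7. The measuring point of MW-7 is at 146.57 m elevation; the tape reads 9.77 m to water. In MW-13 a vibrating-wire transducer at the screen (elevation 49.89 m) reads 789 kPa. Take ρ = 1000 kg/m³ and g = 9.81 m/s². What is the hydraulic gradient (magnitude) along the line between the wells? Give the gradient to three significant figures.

Total head at MW-7: h = 146.57 − 9.77 = 136.80 m.
Pressure head at MW-13: ψ = P/(ρg) = 789×1000 / (1000 × 9.81) = 80.43 m.
Total head at MW-13: h = z + ψ = 49.89 + 80.43 = 130.32 m.
Head difference: h(MW-7) − h(MW-13) = 136.80 − 130.32 = 6.48 m.
Hydraulic gradient: i = |Δh| / L = 6.48 / 2144.2 = 0.00302.

i ≈ 0.00302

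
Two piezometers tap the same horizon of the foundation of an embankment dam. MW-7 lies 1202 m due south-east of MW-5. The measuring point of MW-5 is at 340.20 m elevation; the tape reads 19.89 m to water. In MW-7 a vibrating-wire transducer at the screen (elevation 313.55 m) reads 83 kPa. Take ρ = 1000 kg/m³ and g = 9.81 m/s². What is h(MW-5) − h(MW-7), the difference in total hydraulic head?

Total head at MW-5: h = 340.20 − 19.89 = 320.31 m.
Pressure head at MW-7: ψ = P/(ρg) = 83×1000 / (1000 × 9.81) = 8.46 m.
Total head at MW-7: h = z + ψ = 313.55 + 8.46 = 322.01 m.
Head difference: h(MW-5) − h(MW-7) = 320.31 − 322.01 = -1.70 m.

Δh ≈ -1.70 m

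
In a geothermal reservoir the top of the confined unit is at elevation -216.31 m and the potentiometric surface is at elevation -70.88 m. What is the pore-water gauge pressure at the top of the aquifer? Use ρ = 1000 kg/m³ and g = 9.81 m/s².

P ≈ 1430 kPa

Pressure head at the aquifer top: ψ = h − z = -70.88 − (-216.31) = 145.43 m.
P = ρgψ = 1000 × 9.81 × 145.43 = 1426668 Pa ≈ 1430 kPa.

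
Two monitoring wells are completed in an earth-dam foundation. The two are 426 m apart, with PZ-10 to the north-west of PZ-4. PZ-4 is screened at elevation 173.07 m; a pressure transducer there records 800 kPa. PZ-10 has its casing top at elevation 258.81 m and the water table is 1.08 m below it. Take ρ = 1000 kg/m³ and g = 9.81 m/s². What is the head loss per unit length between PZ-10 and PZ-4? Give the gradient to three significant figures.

Pressure head at PZ-4: ψ = P/(ρg) = 800×1000 / (1000 × 9.81) = 81.55 m.
Total head at PZ-4: h = z + ψ = 173.07 + 81.55 = 254.62 m.
Total head at PZ-10: h = 258.81 − 1.08 = 257.73 m.
Head difference: h(PZ-4) − h(PZ-10) = 254.62 − 257.73 = -3.11 m.
Hydraulic gradient: i = |Δh| / L = 3.11 / 426 = 0.00730.

i ≈ 0.00730 m/m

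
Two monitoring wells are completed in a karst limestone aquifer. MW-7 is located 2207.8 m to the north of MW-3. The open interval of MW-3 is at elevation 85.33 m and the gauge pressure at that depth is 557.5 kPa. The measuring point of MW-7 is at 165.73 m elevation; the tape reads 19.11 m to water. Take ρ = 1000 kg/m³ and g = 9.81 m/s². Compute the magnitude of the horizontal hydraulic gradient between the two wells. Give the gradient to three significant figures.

Pressure head at MW-3: ψ = P/(ρg) = 557.5×1000 / (1000 × 9.81) = 56.83 m.
Total head at MW-3: h = z + ψ = 85.33 + 56.83 = 142.16 m.
Total head at MW-7: h = 165.73 − 19.11 = 146.62 m.
Head difference: h(MW-3) − h(MW-7) = 142.16 − 146.62 = -4.46 m.
Hydraulic gradient: i = |Δh| / L = 4.46 / 2207.8 = 0.00202.

i ≈ 0.00202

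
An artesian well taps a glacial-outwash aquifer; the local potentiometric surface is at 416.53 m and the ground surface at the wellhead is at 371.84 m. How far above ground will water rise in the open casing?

≈ 44.69 m above ground

Water rises to the potentiometric surface, so the rise above ground = 416.53 − 371.84 = 44.69 m.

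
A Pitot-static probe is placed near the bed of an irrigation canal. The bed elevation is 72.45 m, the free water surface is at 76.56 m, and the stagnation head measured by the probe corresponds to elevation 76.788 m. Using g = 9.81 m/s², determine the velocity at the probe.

Near the bed, under hydrostatic conditions, the piezometric head (z + ψ) equals the free-surface elevation, 76.56 m.
Velocity head = total − piezometric = 76.788 − 76.56 = 0.228 m.
v = √(2g·h_v) = √(2 × 9.81 × 0.228) = 2.12 m/s.

v ≈ 2.12 m/s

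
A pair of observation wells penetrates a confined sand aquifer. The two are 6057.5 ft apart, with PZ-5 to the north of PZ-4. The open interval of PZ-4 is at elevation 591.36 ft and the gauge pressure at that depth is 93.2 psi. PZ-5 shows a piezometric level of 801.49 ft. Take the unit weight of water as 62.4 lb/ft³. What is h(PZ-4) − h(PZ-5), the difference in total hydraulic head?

Δh ≈ 4.95 ft

Pressure head at PZ-4: ψ = 144·P/γ = 144 × 93.2 / 62.4 = 215.08 ft.
Total head at PZ-4: h = z + ψ = 591.36 + 215.08 = 806.44 ft.
Total head at PZ-5: h = 801.49 ft (water level in the piezometer is the total head).
Head difference: h(PZ-4) − h(PZ-5) = 806.44 − 801.49 = 4.95 ft.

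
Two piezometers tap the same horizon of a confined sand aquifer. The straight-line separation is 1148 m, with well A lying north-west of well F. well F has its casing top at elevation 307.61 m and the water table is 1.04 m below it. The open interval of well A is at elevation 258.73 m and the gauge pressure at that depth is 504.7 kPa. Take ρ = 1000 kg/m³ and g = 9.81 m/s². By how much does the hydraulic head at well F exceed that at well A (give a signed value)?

Total head at well F: h = 307.61 − 1.04 = 306.57 m.
Pressure head at well A: ψ = P/(ρg) = 504.7×1000 / (1000 × 9.81) = 51.45 m.
Total head at well A: h = z + ψ = 258.73 + 51.45 = 310.18 m.
Head difference: h(well F) − h(well A) = 306.57 − 310.18 = -3.61 m.

Δh ≈ -3.61 m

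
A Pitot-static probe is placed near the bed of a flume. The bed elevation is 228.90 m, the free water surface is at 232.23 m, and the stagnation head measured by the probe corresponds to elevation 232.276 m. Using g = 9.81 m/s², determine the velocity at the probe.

Near the bed, under hydrostatic conditions, the piezometric head (z + ψ) equals the free-surface elevation, 232.23 m.
Velocity head = total − piezometric = 232.276 − 232.23 = 0.046 m.
v = √(2g·h_v) = √(2 × 9.81 × 0.046) = 0.950 m/s.

v ≈ 0.950 m/s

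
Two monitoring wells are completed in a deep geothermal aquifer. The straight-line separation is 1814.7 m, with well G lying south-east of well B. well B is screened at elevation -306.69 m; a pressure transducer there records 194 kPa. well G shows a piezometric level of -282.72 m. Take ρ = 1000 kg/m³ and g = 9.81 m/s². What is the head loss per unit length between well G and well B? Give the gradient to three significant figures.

i ≈ 0.00231 m/m

Pressure head at well B: ψ = P/(ρg) = 194×1000 / (1000 × 9.81) = 19.78 m.
Total head at well B: h = z + ψ = -306.69 + 19.78 = -286.91 m.
Total head at well G: h = -282.72 m (water level in the piezometer is the total head).
Head difference: h(well B) − h(well G) = -286.91 − (-282.72) = -4.19 m.
Hydraulic gradient: i = |Δh| / L = 4.19 / 1814.7 = 0.00231.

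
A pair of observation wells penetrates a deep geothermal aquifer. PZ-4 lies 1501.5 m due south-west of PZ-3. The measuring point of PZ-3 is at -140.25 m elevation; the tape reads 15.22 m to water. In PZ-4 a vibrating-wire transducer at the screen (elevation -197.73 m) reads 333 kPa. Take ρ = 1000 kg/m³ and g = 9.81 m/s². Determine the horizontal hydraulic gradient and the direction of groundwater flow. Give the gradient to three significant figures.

i ≈ 0.00554; groundwater flows toward the south-west

Total head at PZ-3: h = -140.25 − 15.22 = -155.47 m.
Pressure head at PZ-4: ψ = P/(ρg) = 333×1000 / (1000 × 9.81) = 33.94 m.
Total head at PZ-4: h = z + ψ = -197.73 + 33.94 = -163.79 m.
Head difference: h(PZ-3) − h(PZ-4) = -155.47 − (-163.79) = 8.32 m.
Hydraulic gradient: i = |Δh| / L = 8.32 / 1501.5 = 0.00554.
Flow is from higher to lower head: from PZ-3 toward PZ-4, i.e. toward the south-west.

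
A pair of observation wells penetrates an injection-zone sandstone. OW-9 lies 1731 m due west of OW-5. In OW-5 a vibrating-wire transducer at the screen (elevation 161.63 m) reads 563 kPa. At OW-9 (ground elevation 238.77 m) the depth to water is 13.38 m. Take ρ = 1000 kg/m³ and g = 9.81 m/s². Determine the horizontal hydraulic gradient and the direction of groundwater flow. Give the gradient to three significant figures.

Pressure head at OW-5: ψ = P/(ρg) = 563×1000 / (1000 × 9.81) = 57.39 m.
Total head at OW-5: h = z + ψ = 161.63 + 57.39 = 219.02 m.
Total head at OW-9: h = 238.77 − 13.38 = 225.39 m.
Head difference: h(OW-5) − h(OW-9) = 219.02 − 225.39 = -6.37 m.
Hydraulic gradient: i = |Δh| / L = 6.37 / 1731 = 0.00368.
Flow is from higher to lower head: from OW-9 toward OW-5, i.e. toward the east.

i ≈ 0.00368; groundwater flows toward the east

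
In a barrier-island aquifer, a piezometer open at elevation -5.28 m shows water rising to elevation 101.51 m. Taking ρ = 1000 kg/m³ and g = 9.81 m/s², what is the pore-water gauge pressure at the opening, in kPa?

P ≈ 1050 kPa

Pressure head ψ = h − z = 101.51 − (-5.28) = 106.79 m.
P = ρgψ = 1000 × 9.81 × 106.79 = 1047610 Pa ≈ 1050 kPa.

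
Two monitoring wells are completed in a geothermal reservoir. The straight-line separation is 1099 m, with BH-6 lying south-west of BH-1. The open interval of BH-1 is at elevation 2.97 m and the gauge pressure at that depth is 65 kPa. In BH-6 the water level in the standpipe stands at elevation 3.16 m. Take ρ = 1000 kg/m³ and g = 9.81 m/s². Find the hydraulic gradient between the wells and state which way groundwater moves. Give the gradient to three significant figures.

i ≈ 0.00586; groundwater flows toward the south-west

Pressure head at BH-1: ψ = P/(ρg) = 65×1000 / (1000 × 9.81) = 6.63 m.
Total head at BH-1: h = z + ψ = 2.97 + 6.63 = 9.60 m.
Total head at BH-6: h = 3.16 m (water level in the piezometer is the total head).
Head difference: h(BH-1) − h(BH-6) = 9.60 − 3.16 = 6.44 m.
Hydraulic gradient: i = |Δh| / L = 6.44 / 1099 = 0.00586.
Flow is from higher to lower head: from BH-1 toward BH-6, i.e. toward the south-west.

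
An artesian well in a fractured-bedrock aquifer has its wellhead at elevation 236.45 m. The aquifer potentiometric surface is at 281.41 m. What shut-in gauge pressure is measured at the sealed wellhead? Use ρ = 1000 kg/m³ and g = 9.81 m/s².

Head above the cap: Δh = 281.41 − 236.45 = 44.96 m.
P = ρgΔh = 1000 × 9.81 × 44.96 = 441058 Pa ≈ 441 kPa.

P ≈ 441 kPa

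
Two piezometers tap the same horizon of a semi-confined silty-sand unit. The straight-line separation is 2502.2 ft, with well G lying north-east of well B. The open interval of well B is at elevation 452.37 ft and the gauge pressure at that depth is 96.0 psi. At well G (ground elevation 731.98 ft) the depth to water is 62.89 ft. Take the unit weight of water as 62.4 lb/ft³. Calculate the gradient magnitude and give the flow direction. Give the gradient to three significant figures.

i ≈ 0.00193; groundwater flows toward the north-east

Pressure head at well B: ψ = 144·P/γ = 144 × 96.0 / 62.4 = 221.54 ft.
Total head at well B: h = z + ψ = 452.37 + 221.54 = 673.91 ft.
Total head at well G: h = 731.98 − 62.89 = 669.09 ft.
Head difference: h(well B) − h(well G) = 673.91 − 669.09 = 4.82 ft.
Hydraulic gradient: i = |Δh| / L = 4.82 / 2502.2 = 0.00193.
Flow is from higher to lower head: from well B toward well G, i.e. toward the north-east.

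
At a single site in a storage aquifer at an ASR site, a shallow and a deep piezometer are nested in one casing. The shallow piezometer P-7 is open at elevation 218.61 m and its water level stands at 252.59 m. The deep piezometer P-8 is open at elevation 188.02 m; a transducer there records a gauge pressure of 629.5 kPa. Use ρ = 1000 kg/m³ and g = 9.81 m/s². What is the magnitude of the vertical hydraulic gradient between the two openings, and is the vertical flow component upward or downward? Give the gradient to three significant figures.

|i_v| ≈ 0.0131; vertical flow is downward

Total head at P-7: h = 252.59 m (water level in the standpipe).
Pressure head at P-8: ψ = P/(ρg) = 629.5×1000 / (1000 × 9.81) = 64.17 m.
Total head at P-8: h = z + ψ = 188.02 + 64.17 = 252.19 m.
Δh = h(P-7) − h(P-8) = 252.59 − 252.19 = 0.40 m.
Vertical separation Δz = 218.61 − 188.02 = 30.59 m.
|i_v| = |Δh| / Δz = 0.40 / 30.59 = 0.0131.
Head is higher in the shallow piezometer, so vertical flow is downward (recharge condition).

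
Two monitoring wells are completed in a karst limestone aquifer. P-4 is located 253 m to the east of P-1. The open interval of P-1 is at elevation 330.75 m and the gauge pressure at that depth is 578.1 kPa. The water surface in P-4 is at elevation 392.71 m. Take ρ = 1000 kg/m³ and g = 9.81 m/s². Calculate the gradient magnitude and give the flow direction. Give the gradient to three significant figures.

i ≈ 0.0120; groundwater flows toward the west

Pressure head at P-1: ψ = P/(ρg) = 578.1×1000 / (1000 × 9.81) = 58.93 m.
Total head at P-1: h = z + ψ = 330.75 + 58.93 = 389.68 m.
Total head at P-4: h = 392.71 m (water level in the piezometer is the total head).
Head difference: h(P-1) − h(P-4) = 389.68 − 392.71 = -3.03 m.
Hydraulic gradient: i = |Δh| / L = 3.03 / 253 = 0.0120.
Flow is from higher to lower head: from P-4 toward P-1, i.e. toward the west.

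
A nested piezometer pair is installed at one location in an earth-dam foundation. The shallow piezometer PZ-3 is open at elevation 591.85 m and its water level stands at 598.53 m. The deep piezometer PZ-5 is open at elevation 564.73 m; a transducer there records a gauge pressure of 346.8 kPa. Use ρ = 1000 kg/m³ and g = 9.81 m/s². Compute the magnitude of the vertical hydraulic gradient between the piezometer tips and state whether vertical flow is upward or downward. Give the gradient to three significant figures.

|i_v| ≈ 0.0572; vertical flow is upward

Total head at PZ-3: h = 598.53 m (water level in the standpipe).
Pressure head at PZ-5: ψ = P/(ρg) = 346.8×1000 / (1000 × 9.81) = 35.35 m.
Total head at PZ-5: h = z + ψ = 564.73 + 35.35 = 600.08 m.
Δh = h(PZ-3) − h(PZ-5) = 598.53 − 600.08 = -1.55 m.
Vertical separation Δz = 591.85 − 564.73 = 27.12 m.
|i_v| = |Δh| / Δz = 1.55 / 27.12 = 0.0572.
Head is higher in the deep piezometer, so vertical flow is upward (discharge condition).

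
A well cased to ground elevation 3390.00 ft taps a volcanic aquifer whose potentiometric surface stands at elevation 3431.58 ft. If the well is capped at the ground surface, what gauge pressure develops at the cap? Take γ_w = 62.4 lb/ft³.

Head above the cap: Δh = 3431.58 − 3390.00 = 41.58 ft.
P = γΔh/144 = 62.4 × 41.58 / 144 = 18.0 psi.

P ≈ 18.0 psi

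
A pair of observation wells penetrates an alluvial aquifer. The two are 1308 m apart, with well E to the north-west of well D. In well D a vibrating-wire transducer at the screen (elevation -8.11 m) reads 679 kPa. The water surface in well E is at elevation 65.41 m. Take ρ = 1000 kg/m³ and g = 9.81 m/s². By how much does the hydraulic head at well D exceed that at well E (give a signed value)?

Δh ≈ -4.30 m

Pressure head at well D: ψ = P/(ρg) = 679×1000 / (1000 × 9.81) = 69.22 m.
Total head at well D: h = z + ψ = -8.11 + 69.22 = 61.11 m.
Total head at well E: h = 65.41 m (water level in the piezometer is the total head).
Head difference: h(well D) − h(well E) = 61.11 − 65.41 = -4.30 m.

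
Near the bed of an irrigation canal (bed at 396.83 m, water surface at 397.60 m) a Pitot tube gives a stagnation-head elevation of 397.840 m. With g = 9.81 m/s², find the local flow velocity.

Near the bed, under hydrostatic conditions, the piezometric head (z + ψ) equals the free-surface elevation, 397.60 m.
Velocity head = total − piezometric = 397.840 − 397.60 = 0.240 m.
v = √(2g·h_v) = √(2 × 9.81 × 0.240) = 2.17 m/s.

v ≈ 2.17 m/s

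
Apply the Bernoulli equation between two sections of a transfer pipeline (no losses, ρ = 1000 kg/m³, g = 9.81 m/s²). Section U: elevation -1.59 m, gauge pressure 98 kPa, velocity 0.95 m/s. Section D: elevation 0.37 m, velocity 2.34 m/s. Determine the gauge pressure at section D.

P₂ ≈ 76.5 kPa

Pressure head at U: ψ₁ = P₁/(ρg) = 98×1000 / (1000 × 9.81) = 9.99 m.
Velocity heads: v₁²/2g = 0.95²/19.62 = 0.046 m; v₂²/2g = 2.34²/19.62 = 0.279 m.
Total head H = z₁ + ψ₁ + v₁²/2g = -1.59 + 9.99 + 0.046 = 8.45 m.
ψ₂ = H − z₂ − v₂²/2g = 8.45 − 0.37 − 0.279 = 7.80 m.
P₂ = ρgψ₂ = 1000 × 9.81 × 7.80 ≈ 76.5 kPa.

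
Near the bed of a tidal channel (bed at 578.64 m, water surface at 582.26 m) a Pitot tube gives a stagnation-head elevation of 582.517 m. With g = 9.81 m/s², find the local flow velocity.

Near the bed, under hydrostatic conditions, the piezometric head (z + ψ) equals the free-surface elevation, 582.26 m.
Velocity head = total − piezometric = 582.517 − 582.26 = 0.257 m.
v = √(2g·h_v) = √(2 × 9.81 × 0.257) = 2.25 m/s.

v ≈ 2.25 m/s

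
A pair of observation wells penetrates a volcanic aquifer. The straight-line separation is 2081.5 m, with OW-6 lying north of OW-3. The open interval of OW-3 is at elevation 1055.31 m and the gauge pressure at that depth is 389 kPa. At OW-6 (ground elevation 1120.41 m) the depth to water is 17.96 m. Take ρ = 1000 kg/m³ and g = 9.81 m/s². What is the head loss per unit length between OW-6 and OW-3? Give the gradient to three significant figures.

i ≈ 0.00360 m/m

Pressure head at OW-3: ψ = P/(ρg) = 389×1000 / (1000 × 9.81) = 39.65 m.
Total head at OW-3: h = z + ψ = 1055.31 + 39.65 = 1094.96 m.
Total head at OW-6: h = 1120.41 − 17.96 = 1102.45 m.
Head difference: h(OW-3) − h(OW-6) = 1094.96 − 1102.45 = -7.49 m.
Hydraulic gradient: i = |Δh| / L = 7.49 / 2081.5 = 0.00360.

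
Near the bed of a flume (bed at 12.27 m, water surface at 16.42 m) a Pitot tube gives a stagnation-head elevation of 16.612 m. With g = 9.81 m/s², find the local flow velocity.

v ≈ 1.94 m/s

Near the bed, under hydrostatic conditions, the piezometric head (z + ψ) equals the free-surface elevation, 16.42 m.
Velocity head = total − piezometric = 16.612 − 16.42 = 0.192 m.
v = √(2g·h_v) = √(2 × 9.81 × 0.192) = 1.94 m/s.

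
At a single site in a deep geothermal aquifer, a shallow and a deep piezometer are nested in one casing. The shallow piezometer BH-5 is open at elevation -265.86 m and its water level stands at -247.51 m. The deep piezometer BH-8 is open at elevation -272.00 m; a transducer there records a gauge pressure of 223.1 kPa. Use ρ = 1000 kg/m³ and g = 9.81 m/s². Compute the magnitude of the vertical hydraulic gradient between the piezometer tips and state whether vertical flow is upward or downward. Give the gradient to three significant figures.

Total head at BH-5: h = -247.51 m (water level in the standpipe).
Pressure head at BH-8: ψ = P/(ρg) = 223.1×1000 / (1000 × 9.81) = 22.74 m.
Total head at BH-8: h = z + ψ = -272.00 + 22.74 = -249.26 m.
Δh = h(BH-5) − h(BH-8) = -247.51 − (-249.26) = 1.75 m.
Vertical separation Δz = -265.86 − (-272.00) = 6.14 m.
|i_v| = |Δh| / Δz = 1.75 / 6.14 = 0.285.
Head is higher in the shallow piezometer, so vertical flow is downward (recharge condition).

|i_v| ≈ 0.285; vertical flow is downward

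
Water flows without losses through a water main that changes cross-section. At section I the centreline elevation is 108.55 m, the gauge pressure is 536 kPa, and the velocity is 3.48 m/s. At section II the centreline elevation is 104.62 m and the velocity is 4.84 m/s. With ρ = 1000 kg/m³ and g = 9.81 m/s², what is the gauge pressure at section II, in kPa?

P₂ ≈ 569 kPa

Pressure head at I: ψ₁ = P₁/(ρg) = 536×1000 / (1000 × 9.81) = 54.64 m.
Velocity heads: v₁²/2g = 3.48²/19.62 = 0.617 m; v₂²/2g = 4.84²/19.62 = 1.194 m.
Total head H = z₁ + ψ₁ + v₁²/2g = 108.55 + 54.64 + 0.617 = 163.81 m.
ψ₂ = H − z₂ − v₂²/2g = 163.81 − 104.62 − 1.194 = 58.00 m.
P₂ = ρgψ₂ = 1000 × 9.81 × 58.00 ≈ 569 kPa.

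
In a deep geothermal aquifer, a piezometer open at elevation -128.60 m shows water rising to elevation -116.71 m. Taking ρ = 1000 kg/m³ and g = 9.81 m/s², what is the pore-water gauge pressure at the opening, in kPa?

P ≈ 117 kPa

Pressure head ψ = h − z = -116.71 − (-128.60) = 11.89 m.
P = ρgψ = 1000 × 9.81 × 11.89 = 116641 Pa ≈ 117 kPa.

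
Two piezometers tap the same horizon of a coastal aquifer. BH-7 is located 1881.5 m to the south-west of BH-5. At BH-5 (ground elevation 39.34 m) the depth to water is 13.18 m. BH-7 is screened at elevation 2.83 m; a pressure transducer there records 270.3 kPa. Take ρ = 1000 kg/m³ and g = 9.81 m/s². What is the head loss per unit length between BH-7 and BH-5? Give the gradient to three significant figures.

i ≈ 0.00224 m/m

Total head at BH-5: h = 39.34 − 13.18 = 26.16 m.
Pressure head at BH-7: ψ = P/(ρg) = 270.3×1000 / (1000 × 9.81) = 27.55 m.
Total head at BH-7: h = z + ψ = 2.83 + 27.55 = 30.38 m.
Head difference: h(BH-5) − h(BH-7) = 26.16 − 30.38 = -4.22 m.
Hydraulic gradient: i = |Δh| / L = 4.22 / 1881.5 = 0.00224.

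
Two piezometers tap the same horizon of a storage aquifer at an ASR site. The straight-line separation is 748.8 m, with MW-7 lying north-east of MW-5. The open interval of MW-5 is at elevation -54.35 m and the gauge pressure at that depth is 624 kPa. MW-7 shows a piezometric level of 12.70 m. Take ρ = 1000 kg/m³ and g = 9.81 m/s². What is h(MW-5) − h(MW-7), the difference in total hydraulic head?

Pressure head at MW-5: ψ = P/(ρg) = 624×1000 / (1000 × 9.81) = 63.61 m.
Total head at MW-5: h = z + ψ = -54.35 + 63.61 = 9.26 m.
Total head at MW-7: h = 12.70 m (water level in the piezometer is the total head).
Head difference: h(MW-5) − h(MW-7) = 9.26 − 12.70 = -3.44 m.

Δh ≈ -3.44 m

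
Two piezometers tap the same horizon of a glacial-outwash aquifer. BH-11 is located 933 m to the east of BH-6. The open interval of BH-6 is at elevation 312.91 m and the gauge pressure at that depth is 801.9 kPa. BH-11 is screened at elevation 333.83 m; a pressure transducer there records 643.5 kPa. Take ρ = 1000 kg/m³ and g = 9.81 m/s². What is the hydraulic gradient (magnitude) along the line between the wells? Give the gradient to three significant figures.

i ≈ 0.00512

Pressure head at BH-6: ψ = P/(ρg) = 801.9×1000 / (1000 × 9.81) = 81.74 m.
Total head at BH-6: h = z + ψ = 312.91 + 81.74 = 394.65 m.
Pressure head at BH-11: ψ = P/(ρg) = 643.5×1000 / (1000 × 9.81) = 65.60 m.
Total head at BH-11: h = z + ψ = 333.83 + 65.60 = 399.43 m.
Head difference: h(BH-6) − h(BH-11) = 394.65 − 399.43 = -4.78 m.
Hydraulic gradient: i = |Δh| / L = 4.78 / 933 = 0.00512.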